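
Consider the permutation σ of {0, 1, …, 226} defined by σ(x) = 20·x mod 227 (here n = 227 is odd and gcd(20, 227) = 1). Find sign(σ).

-1

Orbit of 175 under x↦20x: [175, 95, 84, 91, 4, 80, 11]… (length divides ord_227(20)).
2 cycles of lengths [226, 1].
2 cycles on 227: each ℓ→(−1)^(ℓ−1), product (−1)^225 = -1.
Zolotarev: (20|227) = -1, matching the cycle-count sign.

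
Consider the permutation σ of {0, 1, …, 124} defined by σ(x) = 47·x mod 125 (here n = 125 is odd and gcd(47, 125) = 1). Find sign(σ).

-1

Orbit of 4 under x↦47x: [4, 63, 86, 42, 99, 28, 66]… (length divides ord_125(47)).
4 cycles of lengths [100, 20, 4, 1].
With 4 cycles on 125 points, sign = (−1)^{125−4} = -1.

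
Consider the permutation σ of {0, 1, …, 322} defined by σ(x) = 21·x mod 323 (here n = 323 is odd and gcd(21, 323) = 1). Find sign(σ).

Start at x=208: 208 → 169 → 319 → 239 → 174 → 101 → 183 → … (one orbit).
Decompose π into cycles: lengths [36, 36, 36, 36, 36, 36, 36, 36, 18, 4, 4, 4, 4, 1] (14 cycles, including the fixed point 0).
14 cycles on 323: each ℓ→(−1)^(ℓ−1), product (−1)^309 = -1.
(21|323)_J = -1 (Zolotarev's lemma cross-check).

-1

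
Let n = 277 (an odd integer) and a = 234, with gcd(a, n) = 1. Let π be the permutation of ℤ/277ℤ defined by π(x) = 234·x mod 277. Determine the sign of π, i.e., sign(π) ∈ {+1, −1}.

-1

Orbit of 53 under x↦234x: [53, 214, 216, 130, 227, 211, 68]… (length divides ord_277(234)).
π_234 has 2 disjoint cycles with lengths [276, 1] on {0,…,276}.
sign(π) = (−1)^{n − #cycles} = (−1)^{277−2} = (−1)^275 = -1.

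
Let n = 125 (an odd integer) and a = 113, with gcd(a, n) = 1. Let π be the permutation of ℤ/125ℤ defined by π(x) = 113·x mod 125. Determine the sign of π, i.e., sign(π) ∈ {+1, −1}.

Trace 107: π^k(107) = [107, 91, 33, 104, 2, 101, 38] for k=0..6.
Cycle type of π: 100 + 20 + 4 + 1; total 4 cycles.
With 4 cycles on 125 points, sign = (−1)^{125−4} = -1.
Zolotarev: (113|125) = -1, matching the cycle-count sign.

-1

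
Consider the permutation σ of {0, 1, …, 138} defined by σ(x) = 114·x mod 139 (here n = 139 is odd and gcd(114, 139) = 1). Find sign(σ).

Start at x=56: 56 → 129 → 111 → 5 → 14 → 67 → 132 → … (one orbit).
Cycle lengths of π_114 on ℤ/139ℤ: [138, 1]; 2 cycles in total.
n − c = 139 − 2 = 137; sign = (−1)^137 = -1.
(114|139)_J = -1 (Zolotarev's lemma cross-check).

-1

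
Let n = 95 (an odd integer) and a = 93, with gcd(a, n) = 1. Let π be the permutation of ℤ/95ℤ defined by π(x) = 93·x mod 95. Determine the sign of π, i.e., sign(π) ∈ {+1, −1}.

-1

Start at x=44: 44 → 7 → 81 → 28 → 39 → 17 → 61 → … (one orbit).
Cycle lengths of π_93 on ℤ/95ℤ: [36, 36, 9, 9, 4, 1]; 6 cycles in total.
6 cycles on 95: each ℓ→(−1)^(ℓ−1), product (−1)^89 = -1.
Via Zolotarev, sign(π_{93}) = (93|95) = -1.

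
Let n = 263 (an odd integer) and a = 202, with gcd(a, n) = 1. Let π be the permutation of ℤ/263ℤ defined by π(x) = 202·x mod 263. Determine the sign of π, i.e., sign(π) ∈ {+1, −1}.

-1

Start at x=194: 194 → 1 → 202 → 39 → 251 → 206 → 58 → … (one orbit).
π_202 has 2 disjoint cycles with lengths [262, 1] on {0,…,262}.
With 2 cycles on 263 points, sign = (−1)^{263−2} = -1.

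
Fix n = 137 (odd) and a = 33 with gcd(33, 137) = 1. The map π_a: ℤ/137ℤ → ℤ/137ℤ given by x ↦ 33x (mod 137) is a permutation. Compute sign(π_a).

-1

Orbit of 61 under x↦33x: [61, 95, 121, 20, 112, 134, 38]… (length divides ord_137(33)).
Cycle type of π: 136 + 1; total 2 cycles.
137 − 2 = 135 transpositions; sign(π) = (−1)^135 = -1.
The Jacobi symbol (33|137) = -1 (Zolotarev) agrees.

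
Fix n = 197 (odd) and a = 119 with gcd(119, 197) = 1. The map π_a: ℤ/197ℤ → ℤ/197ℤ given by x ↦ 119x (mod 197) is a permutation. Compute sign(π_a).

-1

Trace 13: π^k(13) = [13, 168, 95, 76, 179, 25, 20] for k=0..6.
π_119 has 2 disjoint cycles with lengths [196, 1] on {0,…,196}.
sign(π) = (−1)^{n − #cycles} = (−1)^{197−2} = (−1)^195 = -1.
Via Zolotarev, sign(π_{119}) = (119|197) = -1.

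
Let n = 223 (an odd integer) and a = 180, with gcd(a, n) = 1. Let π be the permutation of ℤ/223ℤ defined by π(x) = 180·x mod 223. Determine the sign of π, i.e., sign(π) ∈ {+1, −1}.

Orbit of 203 under x↦180x: [203, 191, 38, 150, 17, 161, 213]… (length divides ord_223(180)).
2 cycles of lengths [222, 1].
sign(π) = (−1)^{n − #cycles} = (−1)^{223−2} = (−1)^221 = -1.
Via Zolotarev, sign(π_{180}) = (180|223) = -1.

-1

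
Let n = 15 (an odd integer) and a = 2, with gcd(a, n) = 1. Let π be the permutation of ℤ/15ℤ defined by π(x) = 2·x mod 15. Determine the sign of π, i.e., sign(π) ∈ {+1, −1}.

Start at x=1: 1 → 2 → 4 → 8 → 1 (one orbit).
Decompose π into cycles: lengths [4, 4, 4, 2, 1] (5 cycles, including the fixed point 0).
15 − 5 = 10 transpositions; sign(π) = (−1)^10 = +1.
Zolotarev: (2|15) = +1, matching the cycle-count sign.

+1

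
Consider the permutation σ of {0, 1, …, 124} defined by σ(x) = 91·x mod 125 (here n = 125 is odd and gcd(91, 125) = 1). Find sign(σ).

Start at x=26: 26 → 116 → 56 → 96 → 111 → 101 → 66 → … (one orbit).
13 cycles of lengths [25, 25, 25, 25, 5, 5, 5, 5, 1, 1, 1, 1, 1].
sign(π) = (−1)^{n − #cycles} = (−1)^{125−13} = (−1)^112 = +1.
Zolotarev: (91|125) = +1, matching the cycle-count sign.

+1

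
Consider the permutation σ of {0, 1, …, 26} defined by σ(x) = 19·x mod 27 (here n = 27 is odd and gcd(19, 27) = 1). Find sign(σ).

Orbit of 10 under x↦19x: [10, 1, 19]… (length divides ord_27(19)).
Cycle lengths of π_19 on ℤ/27ℤ: [3, 3, 3, 3, 3, 3, 1, 1, 1, 1, 1, 1, 1, 1, 1]; 15 cycles in total.
sign(π) = (−1)^{n − #cycles} = (−1)^{27−15} = (−1)^12 = +1.
Zolotarev: (19|27) = +1, matching the cycle-count sign.

+1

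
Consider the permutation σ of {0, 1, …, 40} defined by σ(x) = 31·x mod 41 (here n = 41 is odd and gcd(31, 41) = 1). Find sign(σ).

+1

Orbit of 37 under x↦31x: [37, 40, 10, 23, 16, 4, 1]… (length divides ord_41(31)).
Cycle lengths of π_31 on ℤ/41ℤ: [10, 10, 10, 10, 1]; 5 cycles in total.
n − c = 41 − 5 = 36; sign = (−1)^36 = +1.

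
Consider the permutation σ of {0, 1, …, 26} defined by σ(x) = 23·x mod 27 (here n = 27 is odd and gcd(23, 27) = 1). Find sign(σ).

-1

Orbit of 1 under x↦23x: [1, 23, 16, 17, 13, 2, 19]… (length divides ord_27(23)).
Decompose π into cycles: lengths [18, 6, 2, 1] (4 cycles, including the fixed point 0).
sign(π) = (−1)^{n − #cycles} = (−1)^{27−4} = (−1)^23 = -1.
The Jacobi symbol (23|27) = -1 (Zolotarev) agrees.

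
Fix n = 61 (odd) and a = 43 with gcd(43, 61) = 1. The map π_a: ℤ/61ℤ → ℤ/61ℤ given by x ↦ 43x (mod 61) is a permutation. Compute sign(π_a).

-1

Orbit of 1 under x↦43x: [1, 43, 19, 24, 56, 29, 27]… (length divides ord_61(43)).
π_43 has 2 disjoint cycles with lengths [60, 1] on {0,…,60}.
2 cycles on 61: each ℓ→(−1)^(ℓ−1), product (−1)^59 = -1.
Check: (43/61) = -1 by Zolotarev.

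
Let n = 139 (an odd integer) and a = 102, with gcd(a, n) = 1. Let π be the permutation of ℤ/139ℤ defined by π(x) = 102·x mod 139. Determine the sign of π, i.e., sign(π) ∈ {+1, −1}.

Orbit of 83 under x↦102x: [83, 126, 64, 134, 46, 105, 7]… (length divides ord_139(102)).
2 cycles of lengths [138, 1].
With 2 cycles on 139 points, sign = (−1)^{139−2} = -1.
Zolotarev: (102|139) = -1, matching the cycle-count sign.

-1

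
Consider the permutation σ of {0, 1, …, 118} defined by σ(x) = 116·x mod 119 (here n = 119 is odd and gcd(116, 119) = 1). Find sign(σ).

Trace 93: π^k(93) = [93, 78, 4, 107, 36, 11, 86] for k=0..6.
Cycle type of π: 48×2 + 16 + 3×2 + 1; total 6 cycles.
119 − 6 = 113 transpositions; sign(π) = (−1)^113 = -1.
(116|119)_J = -1 (Zolotarev's lemma cross-check).

-1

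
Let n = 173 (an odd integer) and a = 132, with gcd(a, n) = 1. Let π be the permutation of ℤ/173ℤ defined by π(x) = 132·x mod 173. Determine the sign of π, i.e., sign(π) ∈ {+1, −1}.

+1

Start at x=119: 119 → 138 → 51 → 158 → 96 → 43 → 140 → … (one orbit).
Cycle lengths of π_132 on ℤ/173ℤ: [43, 43, 43, 43, 1]; 5 cycles in total.
sign(π) = (−1)^{n − #cycles} = (−1)^{173−5} = (−1)^168 = +1.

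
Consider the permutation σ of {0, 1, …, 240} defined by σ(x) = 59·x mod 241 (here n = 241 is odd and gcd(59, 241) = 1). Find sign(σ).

Start at x=40: 40 → 191 → 183 → 193 → 60 → 166 → 154 → … (one orbit).
Cycle type of π: 120×2 + 1; total 3 cycles.
Σ(ℓ_i−1) = 241−3 = 238; sign = (−1)^238 = +1.
Via Zolotarev, sign(π_{59}) = (59|241) = +1.

+1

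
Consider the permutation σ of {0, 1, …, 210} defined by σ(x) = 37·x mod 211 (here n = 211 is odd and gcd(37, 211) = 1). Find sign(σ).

Orbit of 188 under x↦37x: [188, 204, 163, 123, 120, 9, 122]… (length divides ord_211(37)).
The orbit structure of x ↦ 37x mod 211: 3 orbits of sizes [105, 105, 1].
n − c = 211 − 3 = 208; sign = (−1)^208 = +1.

+1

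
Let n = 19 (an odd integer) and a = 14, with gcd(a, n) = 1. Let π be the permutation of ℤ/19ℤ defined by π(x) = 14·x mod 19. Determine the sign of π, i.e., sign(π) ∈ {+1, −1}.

Start at x=6: 6 → 8 → 17 → 10 → 7 → 3 → 4 → … (one orbit).
2 cycles of lengths [18, 1].
2 cycles on 19: each ℓ→(−1)^(ℓ−1), product (−1)^17 = -1.

-1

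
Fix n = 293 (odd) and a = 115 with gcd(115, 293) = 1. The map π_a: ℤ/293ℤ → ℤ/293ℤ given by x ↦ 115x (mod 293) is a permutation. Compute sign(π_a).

Start at x=133: 133 → 59 → 46 → 16 → 82 → 54 → 57 → … (one orbit).
5 cycles of lengths [73, 73, 73, 73, 1].
With 5 cycles on 293 points, sign = (−1)^{293−5} = +1.
The Jacobi symbol (115|293) = +1 (Zolotarev) agrees.

+1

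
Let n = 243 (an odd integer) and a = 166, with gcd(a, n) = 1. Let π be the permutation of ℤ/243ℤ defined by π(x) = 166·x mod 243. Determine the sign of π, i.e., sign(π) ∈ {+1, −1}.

Trace 91: π^k(91) = [91, 40, 79, 235, 130, 196, 217] for k=0..6.
Decompose π into cycles: lengths [81, 81, 27, 27, 9, 9, 3, 3, 1, 1, 1] (11 cycles, including the fixed point 0).
11 cycles on 243: each ℓ→(−1)^(ℓ−1), product (−1)^232 = +1.
The Jacobi symbol (166|243) = +1 (Zolotarev) agrees.

+1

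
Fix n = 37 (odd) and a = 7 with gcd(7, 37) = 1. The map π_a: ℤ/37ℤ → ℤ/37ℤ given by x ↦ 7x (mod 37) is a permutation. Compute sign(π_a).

+1

Start at x=12: 12 → 10 → 33 → 9 → 26 → 34 → 16 → … (one orbit).
π_7 has 5 disjoint cycles with lengths [9, 9, 9, 9, 1] on {0,…,36}.
With 5 cycles on 37 points, sign = (−1)^{37−5} = +1.
Zolotarev: (7|37) = +1, matching the cycle-count sign.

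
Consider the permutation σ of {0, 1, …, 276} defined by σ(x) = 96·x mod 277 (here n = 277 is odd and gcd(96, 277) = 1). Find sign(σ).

Start at x=189: 189 → 139 → 48 → 176 → 276 → 181 → 202 → … (one orbit).
2 cycles of lengths [276, 1].
n − c = 277 − 2 = 275; sign = (−1)^275 = -1.
(96|277)_J = -1 (Zolotarev's lemma cross-check).

-1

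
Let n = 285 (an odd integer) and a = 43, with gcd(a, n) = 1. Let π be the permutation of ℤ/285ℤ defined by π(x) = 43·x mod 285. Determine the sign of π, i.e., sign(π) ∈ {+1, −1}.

Trace 157: π^k(157) = [157, 196, 163, 169, 142, 121, 73] for k=0..6.
Cycle type of π: 36×6 + 9×6 + 4×3 + 1×3; total 18 cycles.
18 cycles on 285: each ℓ→(−1)^(ℓ−1), product (−1)^267 = -1.
The Jacobi symbol (43|285) = -1 (Zolotarev) agrees.

-1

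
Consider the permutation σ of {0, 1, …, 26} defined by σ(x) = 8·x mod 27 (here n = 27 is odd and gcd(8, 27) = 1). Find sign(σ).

Trace 17: π^k(17) = [17, 1, 8, 10, 26, 19] for k=0..5.
Cycle lengths of π_8 on ℤ/27ℤ: [6, 6, 6, 2, 2, 2, 2, 1]; 8 cycles in total.
27 − 8 = 19 transpositions; sign(π) = (−1)^19 = -1.
Check: (8/27) = -1 by Zolotarev.

-1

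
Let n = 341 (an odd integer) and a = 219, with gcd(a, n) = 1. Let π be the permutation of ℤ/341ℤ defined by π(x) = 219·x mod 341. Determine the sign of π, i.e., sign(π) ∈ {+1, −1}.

Trace 188: π^k(188) = [188, 252, 287, 109, 1, 219, 221] for k=0..6.
Decompose π into cycles: lengths [10, 10, 10, 10, 10, 10, 10, 10, 10, 10, 10, 10, 10, 10, 10, 10, 10, 10, 10, 10, 10, 10, 10, 10, 10, 10, 10, 10, 10, 10, 5, 5, 5, 5, 5, 5, 2, 2, 2, 2, 2, 1] (42 cycles, including the fixed point 0).
Σ(ℓ_i−1) = 341−42 = 299; sign = (−1)^299 = -1.
Via Zolotarev, sign(π_{219}) = (219|341) = -1.

-1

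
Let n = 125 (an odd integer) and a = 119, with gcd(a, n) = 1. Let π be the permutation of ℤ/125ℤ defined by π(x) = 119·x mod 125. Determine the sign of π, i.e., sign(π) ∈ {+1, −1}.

+1

Trace 121: π^k(121) = [121, 24, 106, 114, 66, 104, 1] for k=0..6.
The orbit structure of x ↦ 119x mod 125: 7 orbits of sizes [50, 50, 10, 10, 2, 2, 1].
Σ(ℓ_i−1) = 125−7 = 118; sign = (−1)^118 = +1.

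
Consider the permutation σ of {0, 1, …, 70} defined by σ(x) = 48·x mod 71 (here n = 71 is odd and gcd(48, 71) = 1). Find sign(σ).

+1

Orbit of 48 under x↦48x: [48, 32, 45, 30, 20, 37, 1]… (length divides ord_71(48)).
The orbit structure of x ↦ 48x mod 71: 11 orbits of sizes [7, 7, 7, 7, 7, 7, 7, 7, 7, 7, 1].
With 11 cycles on 71 points, sign = (−1)^{71−11} = +1.
Zolotarev: (48|71) = +1, matching the cycle-count sign.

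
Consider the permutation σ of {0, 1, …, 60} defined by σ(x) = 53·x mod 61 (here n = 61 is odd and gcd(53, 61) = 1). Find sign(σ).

Trace 24: π^k(24) = [24, 52, 11, 34, 33, 41, 38] for k=0..6.
π_53 has 4 disjoint cycles with lengths [20, 20, 20, 1] on {0,…,60}.
Σ(ℓ_i−1) = 61−4 = 57; sign = (−1)^57 = -1.
Zolotarev: (53|61) = -1, matching the cycle-count sign.

-1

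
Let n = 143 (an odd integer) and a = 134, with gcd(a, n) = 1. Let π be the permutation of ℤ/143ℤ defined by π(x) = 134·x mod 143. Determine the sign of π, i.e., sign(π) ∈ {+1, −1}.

Orbit of 16 under x↦134x: [16, 142, 9, 62, 14, 17, 133]… (length divides ord_143(134)).
Cycle lengths of π_134 on ℤ/143ℤ: [30, 30, 30, 30, 10, 6, 6, 1]; 8 cycles in total.
n − c = 143 − 8 = 135; sign = (−1)^135 = -1.
Via Zolotarev, sign(π_{134}) = (134|143) = -1.

-1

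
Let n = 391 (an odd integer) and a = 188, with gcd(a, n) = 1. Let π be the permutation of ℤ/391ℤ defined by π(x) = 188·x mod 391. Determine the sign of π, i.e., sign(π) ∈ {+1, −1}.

Start at x=18: 18 → 256 → 35 → 324 → 307 → 239 → 358 → … (one orbit).
Decompose π into cycles: lengths [11, 11, 11, 11, 11, 11, 11, 11, 11, 11, 11, 11, 11, 11, 11, 11, 11, 11, 11, 11, 11, 11, 11, 11, 11, 11, 11, 11, 11, 11, 11, 11, 11, 11, 1, 1, 1, 1, 1, 1, 1, 1, 1, 1, 1, 1, 1, 1, 1, 1, 1] (51 cycles, including the fixed point 0).
Σ(ℓ_i−1) = 391−51 = 340; sign = (−1)^340 = +1.
Via Zolotarev, sign(π_{188}) = (188|391) = +1.

+1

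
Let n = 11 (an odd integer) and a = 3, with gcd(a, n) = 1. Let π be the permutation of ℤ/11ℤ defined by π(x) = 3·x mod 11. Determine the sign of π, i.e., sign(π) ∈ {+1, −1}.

Orbit of 9 under x↦3x: [9, 5, 4, 1, 3]… (length divides ord_11(3)).
Cycle lengths of π_3 on ℤ/11ℤ: [5, 5, 1]; 3 cycles in total.
sign(π) = (−1)^{n − #cycles} = (−1)^{11−3} = (−1)^8 = +1.

+1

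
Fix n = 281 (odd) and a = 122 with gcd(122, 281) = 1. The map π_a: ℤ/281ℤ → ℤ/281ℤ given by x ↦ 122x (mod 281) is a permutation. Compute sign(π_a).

-1

Start at x=115: 115 → 261 → 89 → 180 → 42 → 66 → 184 → … (one orbit).
Cycle type of π: 280 + 1; total 2 cycles.
Σ(ℓ_i−1) = 281−2 = 279; sign = (−1)^279 = -1.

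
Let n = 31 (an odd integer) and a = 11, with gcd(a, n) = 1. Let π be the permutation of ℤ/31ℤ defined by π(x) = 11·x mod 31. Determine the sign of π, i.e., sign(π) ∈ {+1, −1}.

Trace 22: π^k(22) = [22, 25, 27, 18, 12, 8, 26] for k=0..6.
π_11 has 2 disjoint cycles with lengths [30, 1] on {0,…,30}.
n − c = 31 − 2 = 29; sign = (−1)^29 = -1.
The Jacobi symbol (11|31) = -1 (Zolotarev) agrees.

-1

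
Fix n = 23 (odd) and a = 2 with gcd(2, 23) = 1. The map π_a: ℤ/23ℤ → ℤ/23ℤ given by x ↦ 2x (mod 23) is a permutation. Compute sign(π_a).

Trace 18: π^k(18) = [18, 13, 3, 6, 12, 1, 2] for k=0..6.
Cycle type of π: 11×2 + 1; total 3 cycles.
sign(π) = (−1)^{n − #cycles} = (−1)^{23−3} = (−1)^20 = +1.

+1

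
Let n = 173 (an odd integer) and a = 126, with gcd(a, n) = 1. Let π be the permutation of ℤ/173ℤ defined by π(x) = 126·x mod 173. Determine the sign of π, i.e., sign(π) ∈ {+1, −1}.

+1

Start at x=106: 106 → 35 → 85 → 157 → 60 → 121 → 22 → … (one orbit).
The orbit structure of x ↦ 126x mod 173: 3 orbits of sizes [86, 86, 1].
n − c = 173 − 3 = 170; sign = (−1)^170 = +1.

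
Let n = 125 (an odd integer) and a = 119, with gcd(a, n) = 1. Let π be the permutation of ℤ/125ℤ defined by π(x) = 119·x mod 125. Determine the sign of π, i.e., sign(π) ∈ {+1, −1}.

+1

Orbit of 109 under x↦119x: [109, 96, 49, 81, 14, 41, 4]… (length divides ord_125(119)).
7 cycles of lengths [50, 50, 10, 10, 2, 2, 1].
7 cycles on 125: each ℓ→(−1)^(ℓ−1), product (−1)^118 = +1.
Via Zolotarev, sign(π_{119}) = (119|125) = +1.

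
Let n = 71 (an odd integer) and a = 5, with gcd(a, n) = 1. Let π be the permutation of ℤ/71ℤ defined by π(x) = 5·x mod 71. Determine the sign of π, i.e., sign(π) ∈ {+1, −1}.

+1

Trace 25: π^k(25) = [25, 54, 57, 1, 5] for k=0..4.
The orbit structure of x ↦ 5x mod 71: 15 orbits of sizes [5, 5, 5, 5, 5, 5, 5, 5, 5, 5, 5, 5, 5, 5, 1].
With 15 cycles on 71 points, sign = (−1)^{71−15} = +1.
Check: (5/71) = +1 by Zolotarev.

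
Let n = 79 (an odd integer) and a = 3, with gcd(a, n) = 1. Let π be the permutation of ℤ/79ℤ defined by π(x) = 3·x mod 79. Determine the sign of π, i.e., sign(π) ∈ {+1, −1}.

Start at x=72: 72 → 58 → 16 → 48 → 65 → 37 → 32 → … (one orbit).
Cycle lengths of π_3 on ℤ/79ℤ: [78, 1]; 2 cycles in total.
sign(π) = (−1)^{n − #cycles} = (−1)^{79−2} = (−1)^77 = -1.
The Jacobi symbol (3|79) = -1 (Zolotarev) agrees.

-1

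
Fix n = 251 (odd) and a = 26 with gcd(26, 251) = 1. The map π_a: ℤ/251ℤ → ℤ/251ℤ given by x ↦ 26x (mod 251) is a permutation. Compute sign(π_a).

Trace 43: π^k(43) = [43, 114, 203, 7, 182, 214, 42] for k=0..6.
Decompose π into cycles: lengths [250, 1] (2 cycles, including the fixed point 0).
With 2 cycles on 251 points, sign = (−1)^{251−2} = -1.
Zolotarev: (26|251) = -1, matching the cycle-count sign.

-1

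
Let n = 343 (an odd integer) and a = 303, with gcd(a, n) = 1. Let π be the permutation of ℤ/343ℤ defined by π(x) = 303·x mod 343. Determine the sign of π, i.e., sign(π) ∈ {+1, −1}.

+1

Orbit of 57 under x↦303x: [57, 121, 305, 148, 254, 130, 288]… (length divides ord_343(303)).
Decompose π into cycles: lengths [147, 147, 21, 21, 3, 3, 1] (7 cycles, including the fixed point 0).
With 7 cycles on 343 points, sign = (−1)^{343−7} = +1.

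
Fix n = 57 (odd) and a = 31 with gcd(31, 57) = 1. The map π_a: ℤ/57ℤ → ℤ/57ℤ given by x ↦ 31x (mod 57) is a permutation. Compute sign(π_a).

-1

Orbit of 37 under x↦31x: [37, 7, 46, 1, 31, 49]… (length divides ord_57(31)).
π_31 has 12 disjoint cycles with lengths [6, 6, 6, 6, 6, 6, 6, 6, 6, 1, 1, 1] on {0,…,56}.
57 − 12 = 45 transpositions; sign(π) = (−1)^45 = -1.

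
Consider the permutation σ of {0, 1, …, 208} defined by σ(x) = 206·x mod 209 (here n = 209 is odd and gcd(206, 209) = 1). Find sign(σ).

Orbit of 137 under x↦206x: [137, 7, 188, 63, 20, 149, 180]… (length divides ord_209(206)).
The orbit structure of x ↦ 206x mod 209: 6 orbits of sizes [90, 90, 10, 9, 9, 1].
Σ(ℓ_i−1) = 209−6 = 203; sign = (−1)^203 = -1.
The Jacobi symbol (206|209) = -1 (Zolotarev) agrees.

-1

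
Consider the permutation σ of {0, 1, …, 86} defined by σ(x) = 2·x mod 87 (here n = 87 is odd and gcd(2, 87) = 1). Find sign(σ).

+1

Orbit of 28 under x↦2x: [28, 56, 25, 50, 13, 26, 52]… (length divides ord_87(2)).
π_2 has 5 disjoint cycles with lengths [28, 28, 28, 2, 1] on {0,…,86}.
Σ(ℓ_i−1) = 87−5 = 82; sign = (−1)^82 = +1.
Zolotarev: (2|87) = +1, matching the cycle-count sign.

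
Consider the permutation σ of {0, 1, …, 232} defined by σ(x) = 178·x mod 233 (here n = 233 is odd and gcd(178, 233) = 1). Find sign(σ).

+1

Trace 98: π^k(98) = [98, 202, 74, 124, 170, 203, 19] for k=0..6.
Decompose π into cycles: lengths [116, 116, 1] (3 cycles, including the fixed point 0).
233 − 3 = 230 transpositions; sign(π) = (−1)^230 = +1.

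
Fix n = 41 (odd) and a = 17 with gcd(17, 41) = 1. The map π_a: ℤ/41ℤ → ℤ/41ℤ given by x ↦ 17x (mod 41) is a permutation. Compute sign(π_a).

Orbit of 29 under x↦17x: [29, 1, 17, 2, 34, 4, 27]… (length divides ord_41(17)).
Cycle lengths of π_17 on ℤ/41ℤ: [40, 1]; 2 cycles in total.
sign(π) = (−1)^{n − #cycles} = (−1)^{41−2} = (−1)^39 = -1.
Via Zolotarev, sign(π_{17}) = (17|41) = -1.

-1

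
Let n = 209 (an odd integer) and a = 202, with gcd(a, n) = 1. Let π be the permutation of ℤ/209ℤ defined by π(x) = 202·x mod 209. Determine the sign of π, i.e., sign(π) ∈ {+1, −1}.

-1

Trace 49: π^k(49) = [49, 75, 102, 122, 191, 126, 163] for k=0..6.
Decompose π into cycles: lengths [30, 30, 30, 30, 30, 30, 6, 6, 6, 5, 5, 1] (12 cycles, including the fixed point 0).
12 cycles on 209: each ℓ→(−1)^(ℓ−1), product (−1)^197 = -1.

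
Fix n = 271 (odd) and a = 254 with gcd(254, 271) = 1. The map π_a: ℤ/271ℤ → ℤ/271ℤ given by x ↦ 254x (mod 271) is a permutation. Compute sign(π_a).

Trace 179: π^k(179) = [179, 209, 241, 239, 2, 237, 36] for k=0..6.
π_254 has 2 disjoint cycles with lengths [270, 1] on {0,…,270}.
sign(π) = (−1)^{n − #cycles} = (−1)^{271−2} = (−1)^269 = -1.
The Jacobi symbol (254|271) = -1 (Zolotarev) agrees.

-1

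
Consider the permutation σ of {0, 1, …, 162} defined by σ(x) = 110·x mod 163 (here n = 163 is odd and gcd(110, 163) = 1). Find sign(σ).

Orbit of 105 under x↦110x: [105, 140, 78, 104, 30, 40, 162]… (length divides ord_163(110)).
π_110 has 10 disjoint cycles with lengths [18, 18, 18, 18, 18, 18, 18, 18, 18, 1] on {0,…,162}.
Σ(ℓ_i−1) = 163−10 = 153; sign = (−1)^153 = -1.
The Jacobi symbol (110|163) = -1 (Zolotarev) agrees.

-1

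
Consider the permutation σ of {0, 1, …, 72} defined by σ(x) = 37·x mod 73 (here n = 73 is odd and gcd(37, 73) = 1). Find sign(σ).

+1

Start at x=4: 4 → 2 → 1 → 37 → 55 → 64 → 32 → … (one orbit).
Decompose π into cycles: lengths [9, 9, 9, 9, 9, 9, 9, 9, 1] (9 cycles, including the fixed point 0).
With 9 cycles on 73 points, sign = (−1)^{73−9} = +1.
Zolotarev: (37|73) = +1, matching the cycle-count sign.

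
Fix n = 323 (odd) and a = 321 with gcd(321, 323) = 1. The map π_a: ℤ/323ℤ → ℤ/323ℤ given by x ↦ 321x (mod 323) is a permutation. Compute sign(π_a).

+1

Trace 213: π^k(213) = [213, 220, 206, 234, 178, 290, 66] for k=0..6.
Decompose π into cycles: lengths [72, 72, 72, 72, 9, 9, 8, 8, 1] (9 cycles, including the fixed point 0).
9 cycles on 323: each ℓ→(−1)^(ℓ−1), product (−1)^314 = +1.
Zolotarev: (321|323) = +1, matching the cycle-count sign.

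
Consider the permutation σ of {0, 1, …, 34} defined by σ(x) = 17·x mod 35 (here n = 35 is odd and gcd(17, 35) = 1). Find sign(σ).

+1

Orbit of 4 under x↦17x: [4, 33, 1, 17, 9, 13, 11]… (length divides ord_35(17)).
5 cycles of lengths [12, 12, 6, 4, 1].
Σ(ℓ_i−1) = 35−5 = 30; sign = (−1)^30 = +1.
Check: (17/35) = +1 by Zolotarev.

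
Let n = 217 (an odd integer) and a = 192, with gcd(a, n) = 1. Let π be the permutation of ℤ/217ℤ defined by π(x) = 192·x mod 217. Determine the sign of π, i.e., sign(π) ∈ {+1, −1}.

+1

Orbit of 191 under x↦192x: [191, 216, 25, 26, 1, 192]… (length divides ord_217(192)).
37 cycles of lengths [6, 6, 6, 6, 6, 6, 6, 6, 6, 6, 6, 6, 6, 6, 6, 6, 6, 6, 6, 6, 6, 6, 6, 6, 6, 6, 6, 6, 6, 6, 6, 6, 6, 6, 6, 6, 1].
n − c = 217 − 37 = 180; sign = (−1)^180 = +1.
Via Zolotarev, sign(π_{192}) = (192|217) = +1.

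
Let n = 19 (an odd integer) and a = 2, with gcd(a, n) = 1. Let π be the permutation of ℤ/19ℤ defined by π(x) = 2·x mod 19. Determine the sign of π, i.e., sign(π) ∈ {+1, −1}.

Start at x=14: 14 → 9 → 18 → 17 → 15 → 11 → 3 → … (one orbit).
Cycle lengths of π_2 on ℤ/19ℤ: [18, 1]; 2 cycles in total.
n − c = 19 − 2 = 17; sign = (−1)^17 = -1.

-1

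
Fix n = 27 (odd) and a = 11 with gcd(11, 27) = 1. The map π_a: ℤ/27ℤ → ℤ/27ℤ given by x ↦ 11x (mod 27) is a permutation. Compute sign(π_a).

Orbit of 16 under x↦11x: [16, 14, 19, 20, 4, 17, 25]… (length divides ord_27(11)).
Cycle type of π: 18 + 6 + 2 + 1; total 4 cycles.
With 4 cycles on 27 points, sign = (−1)^{27−4} = -1.
The Jacobi symbol (11|27) = -1 (Zolotarev) agrees.

-1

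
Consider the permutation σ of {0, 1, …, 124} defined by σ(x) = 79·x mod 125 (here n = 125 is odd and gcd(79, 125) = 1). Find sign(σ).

Trace 71: π^k(71) = [71, 109, 111, 19, 1, 79, 116] for k=0..6.
Cycle type of π: 50×2 + 10×2 + 2×2 + 1; total 7 cycles.
125 − 7 = 118 transpositions; sign(π) = (−1)^118 = +1.
Check: (79/125) = +1 by Zolotarev.

+1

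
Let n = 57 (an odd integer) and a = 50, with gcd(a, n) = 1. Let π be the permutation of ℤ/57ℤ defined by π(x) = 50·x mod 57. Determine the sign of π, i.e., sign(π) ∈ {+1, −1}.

Trace 50: π^k(50) = [50, 49, 56, 7, 8, 1] for k=0..5.
The orbit structure of x ↦ 50x mod 57: 11 orbits of sizes [6, 6, 6, 6, 6, 6, 6, 6, 6, 2, 1].
n − c = 57 − 11 = 46; sign = (−1)^46 = +1.

+1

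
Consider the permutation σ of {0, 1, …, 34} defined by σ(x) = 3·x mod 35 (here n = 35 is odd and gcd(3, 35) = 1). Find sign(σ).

+1

Start at x=33: 33 → 29 → 17 → 16 → 13 → 4 → 12 → … (one orbit).
Decompose π into cycles: lengths [12, 12, 6, 4, 1] (5 cycles, including the fixed point 0).
sign(π) = (−1)^{n − #cycles} = (−1)^{35−5} = (−1)^30 = +1.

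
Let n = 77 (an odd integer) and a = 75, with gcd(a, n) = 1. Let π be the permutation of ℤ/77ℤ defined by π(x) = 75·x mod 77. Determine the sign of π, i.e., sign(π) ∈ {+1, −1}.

-1

Trace 47: π^k(47) = [47, 60, 34, 9, 59, 36, 5] for k=0..6.
Decompose π into cycles: lengths [30, 30, 6, 5, 5, 1] (6 cycles, including the fixed point 0).
Σ(ℓ_i−1) = 77−6 = 71; sign = (−1)^71 = -1.
Via Zolotarev, sign(π_{75}) = (75|77) = -1.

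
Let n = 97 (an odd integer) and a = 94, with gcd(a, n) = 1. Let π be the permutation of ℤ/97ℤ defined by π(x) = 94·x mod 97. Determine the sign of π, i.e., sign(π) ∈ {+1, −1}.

Orbit of 18 under x↦94x: [18, 43, 65, 96, 3, 88, 27]… (length divides ord_97(94)).
The orbit structure of x ↦ 94x mod 97: 3 orbits of sizes [48, 48, 1].
With 3 cycles on 97 points, sign = (−1)^{97−3} = +1.
The Jacobi symbol (94|97) = +1 (Zolotarev) agrees.

+1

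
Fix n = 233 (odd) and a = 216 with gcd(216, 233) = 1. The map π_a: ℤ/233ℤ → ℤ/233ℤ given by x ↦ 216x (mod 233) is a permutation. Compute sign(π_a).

Start at x=68: 68 → 9 → 80 → 38 → 53 → 31 → 172 → … (one orbit).
Decompose π into cycles: lengths [232, 1] (2 cycles, including the fixed point 0).
Σ(ℓ_i−1) = 233−2 = 231; sign = (−1)^231 = -1.

-1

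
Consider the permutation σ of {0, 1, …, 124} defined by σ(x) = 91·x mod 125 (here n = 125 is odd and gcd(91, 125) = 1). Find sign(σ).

+1

Start at x=41: 41 → 106 → 21 → 36 → 26 → 116 → 56 → … (one orbit).
13 cycles of lengths [25, 25, 25, 25, 5, 5, 5, 5, 1, 1, 1, 1, 1].
sign(π) = (−1)^{n − #cycles} = (−1)^{125−13} = (−1)^112 = +1.
Via Zolotarev, sign(π_{91}) = (91|125) = +1.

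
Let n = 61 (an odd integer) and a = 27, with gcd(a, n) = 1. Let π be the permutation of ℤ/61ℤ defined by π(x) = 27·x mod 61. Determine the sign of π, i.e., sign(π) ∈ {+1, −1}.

+1

Orbit of 41 under x↦27x: [41, 9, 60, 34, 3, 20, 52]… (length divides ord_61(27)).
Decompose π into cycles: lengths [10, 10, 10, 10, 10, 10, 1] (7 cycles, including the fixed point 0).
Σ(ℓ_i−1) = 61−7 = 54; sign = (−1)^54 = +1.
Via Zolotarev, sign(π_{27}) = (27|61) = +1.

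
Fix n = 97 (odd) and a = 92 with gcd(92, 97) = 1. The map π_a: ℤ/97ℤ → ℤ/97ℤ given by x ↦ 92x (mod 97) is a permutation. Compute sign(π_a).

Start at x=41: 41 → 86 → 55 → 16 → 17 → 12 → 37 → … (one orbit).
Cycle type of π: 96 + 1; total 2 cycles.
Σ(ℓ_i−1) = 97−2 = 95; sign = (−1)^95 = -1.

-1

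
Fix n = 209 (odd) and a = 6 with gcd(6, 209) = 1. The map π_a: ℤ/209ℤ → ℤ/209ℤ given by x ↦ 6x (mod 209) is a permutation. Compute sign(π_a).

-1

Orbit of 24 under x↦6x: [24, 144, 28, 168, 172, 196, 131]… (length divides ord_209(6)).
Cycle type of π: 90×2 + 10 + 9×2 + 1; total 6 cycles.
n − c = 209 − 6 = 203; sign = (−1)^203 = -1.
(6|209)_J = -1 (Zolotarev's lemma cross-check).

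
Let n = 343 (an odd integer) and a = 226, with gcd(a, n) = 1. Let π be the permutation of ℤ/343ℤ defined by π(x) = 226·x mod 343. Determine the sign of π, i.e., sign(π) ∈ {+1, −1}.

Trace 324: π^k(324) = [324, 165, 246, 30, 263, 99, 79] for k=0..6.
Decompose π into cycles: lengths [21, 21, 21, 21, 21, 21, 21, 21, 21, 21, 21, 21, 21, 21, 3, 3, 3, 3, 3, 3, 3, 3, 3, 3, 3, 3, 3, 3, 3, 3, 1] (31 cycles, including the fixed point 0).
31 cycles on 343: each ℓ→(−1)^(ℓ−1), product (−1)^312 = +1.
(226|343)_J = +1 (Zolotarev's lemma cross-check).

+1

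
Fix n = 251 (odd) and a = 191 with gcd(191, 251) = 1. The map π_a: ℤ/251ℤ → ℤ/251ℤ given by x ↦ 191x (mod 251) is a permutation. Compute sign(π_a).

Orbit of 87 under x↦191x: [87, 51, 203, 119, 139, 194, 157]… (length divides ord_251(191)).
2 cycles of lengths [250, 1].
251 − 2 = 249 transpositions; sign(π) = (−1)^249 = -1.

-1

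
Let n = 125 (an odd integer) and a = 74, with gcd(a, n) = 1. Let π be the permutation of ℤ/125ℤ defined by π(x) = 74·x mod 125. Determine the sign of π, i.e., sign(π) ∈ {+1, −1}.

Orbit of 76 under x↦74x: [76, 124, 51, 24, 26, 49, 1]… (length divides ord_125(74)).
π_74 has 23 disjoint cycles with lengths [10, 10, 10, 10, 10, 10, 10, 10, 10, 10, 2, 2, 2, 2, 2, 2, 2, 2, 2, 2, 2, 2, 1] on {0,…,124}.
With 23 cycles on 125 points, sign = (−1)^{125−23} = +1.

+1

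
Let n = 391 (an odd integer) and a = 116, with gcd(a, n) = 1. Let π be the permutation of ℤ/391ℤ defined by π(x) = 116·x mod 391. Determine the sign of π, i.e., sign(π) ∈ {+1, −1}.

-1

Start at x=47: 47 → 369 → 185 → 346 → 254 → 139 → 93 → … (one orbit).
46 cycles of lengths [16, 16, 16, 16, 16, 16, 16, 16, 16, 16, 16, 16, 16, 16, 16, 16, 16, 16, 16, 16, 16, 16, 16, 1, 1, 1, 1, 1, 1, 1, 1, 1, 1, 1, 1, 1, 1, 1, 1, 1, 1, 1, 1, 1, 1, 1].
46 cycles on 391: each ℓ→(−1)^(ℓ−1), product (−1)^345 = -1.
Via Zolotarev, sign(π_{116}) = (116|391) = -1.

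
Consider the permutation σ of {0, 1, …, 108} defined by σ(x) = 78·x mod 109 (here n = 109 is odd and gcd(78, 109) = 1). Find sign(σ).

Trace 7: π^k(7) = [7, 1, 78, 89, 75, 73, 26] for k=0..6.
Cycle type of π: 27×4 + 1; total 5 cycles.
sign(π) = (−1)^{n − #cycles} = (−1)^{109−5} = (−1)^104 = +1.
Zolotarev: (78|109) = +1, matching the cycle-count sign.

+1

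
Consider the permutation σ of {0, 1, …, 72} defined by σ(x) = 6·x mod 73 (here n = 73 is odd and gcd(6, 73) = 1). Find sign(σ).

+1

Trace 69: π^k(69) = [69, 49, 2, 12, 72, 67, 37] for k=0..6.
Decompose π into cycles: lengths [36, 36, 1] (3 cycles, including the fixed point 0).
With 3 cycles on 73 points, sign = (−1)^{73−3} = +1.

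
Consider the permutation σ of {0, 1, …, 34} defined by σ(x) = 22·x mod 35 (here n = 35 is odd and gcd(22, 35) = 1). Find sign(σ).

-1

Trace 1: π^k(1) = [1, 22, 29, 8] for k=0..3.
π_22 has 14 disjoint cycles with lengths [4, 4, 4, 4, 4, 4, 4, 1, 1, 1, 1, 1, 1, 1] on {0,…,34}.
sign(π) = (−1)^{n − #cycles} = (−1)^{35−14} = (−1)^21 = -1.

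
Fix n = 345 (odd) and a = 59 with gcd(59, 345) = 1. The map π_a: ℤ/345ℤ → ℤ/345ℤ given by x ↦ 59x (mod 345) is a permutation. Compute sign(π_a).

-1

Trace 151: π^k(151) = [151, 284, 196, 179, 211, 29, 331] for k=0..6.
24 cycles of lengths [22, 22, 22, 22, 22, 22, 22, 22, 22, 22, 22, 22, 22, 22, 11, 11, 2, 2, 2, 2, 2, 2, 2, 1].
Σ(ℓ_i−1) = 345−24 = 321; sign = (−1)^321 = -1.
The Jacobi symbol (59|345) = -1 (Zolotarev) agrees.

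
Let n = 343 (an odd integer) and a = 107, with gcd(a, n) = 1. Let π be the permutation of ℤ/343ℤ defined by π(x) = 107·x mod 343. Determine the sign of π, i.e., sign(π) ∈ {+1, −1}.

+1

Trace 333: π^k(333) = [333, 302, 72, 158, 99, 303, 179] for k=0..6.
7 cycles of lengths [147, 147, 21, 21, 3, 3, 1].
7 cycles on 343: each ℓ→(−1)^(ℓ−1), product (−1)^336 = +1.
The Jacobi symbol (107|343) = +1 (Zolotarev) agrees.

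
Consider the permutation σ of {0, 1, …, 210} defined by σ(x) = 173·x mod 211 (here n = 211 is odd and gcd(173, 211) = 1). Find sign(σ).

+1

Trace 101: π^k(101) = [101, 171, 43, 54, 58, 117, 196] for k=0..6.
The orbit structure of x ↦ 173x mod 211: 11 orbits of sizes [21, 21, 21, 21, 21, 21, 21, 21, 21, 21, 1].
With 11 cycles on 211 points, sign = (−1)^{211−11} = +1.
Via Zolotarev, sign(π_{173}) = (173|211) = +1.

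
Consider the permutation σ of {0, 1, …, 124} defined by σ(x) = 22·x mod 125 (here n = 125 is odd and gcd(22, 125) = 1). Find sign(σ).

-1

Orbit of 86 under x↦22x: [86, 17, 124, 103, 16, 102, 119]… (length divides ord_125(22)).
Cycle lengths of π_22 on ℤ/125ℤ: [100, 20, 4, 1]; 4 cycles in total.
Σ(ℓ_i−1) = 125−4 = 121; sign = (−1)^121 = -1.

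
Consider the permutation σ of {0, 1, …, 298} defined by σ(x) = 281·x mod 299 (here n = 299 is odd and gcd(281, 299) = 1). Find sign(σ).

Orbit of 226 under x↦281x: [226, 118, 268, 259, 122, 196, 60]… (length divides ord_299(281)).
Cycle lengths of π_281 on ℤ/299ℤ: [44, 44, 44, 44, 44, 44, 22, 4, 4, 4, 1]; 11 cycles in total.
n − c = 299 − 11 = 288; sign = (−1)^288 = +1.

+1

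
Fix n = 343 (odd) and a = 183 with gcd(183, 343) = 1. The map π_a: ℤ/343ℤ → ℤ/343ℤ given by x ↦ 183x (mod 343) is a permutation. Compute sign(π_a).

Trace 288: π^k(288) = [288, 225, 15, 1, 183, 218, 106] for k=0..6.
Cycle lengths of π_183 on ℤ/343ℤ: [49, 49, 49, 49, 49, 49, 7, 7, 7, 7, 7, 7, 1, 1, 1, 1, 1, 1, 1]; 19 cycles in total.
19 cycles on 343: each ℓ→(−1)^(ℓ−1), product (−1)^324 = +1.
Check: (183/343) = +1 by Zolotarev.

+1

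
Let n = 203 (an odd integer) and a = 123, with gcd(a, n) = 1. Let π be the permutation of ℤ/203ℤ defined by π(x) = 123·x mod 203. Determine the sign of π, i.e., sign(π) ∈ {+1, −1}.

+1

Orbit of 78 under x↦123x: [78, 53, 23, 190, 25, 30, 36]… (length divides ord_203(123)).
Cycle type of π: 21×8 + 7×4 + 3×2 + 1; total 15 cycles.
15 cycles on 203: each ℓ→(−1)^(ℓ−1), product (−1)^188 = +1.
Check: (123/203) = +1 by Zolotarev.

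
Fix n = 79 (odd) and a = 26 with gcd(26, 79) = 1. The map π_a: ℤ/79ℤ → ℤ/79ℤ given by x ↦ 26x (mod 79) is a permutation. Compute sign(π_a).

Orbit of 51 under x↦26x: [51, 62, 32, 42, 65, 31, 16]… (length divides ord_79(26)).
3 cycles of lengths [39, 39, 1].
With 3 cycles on 79 points, sign = (−1)^{79−3} = +1.

+1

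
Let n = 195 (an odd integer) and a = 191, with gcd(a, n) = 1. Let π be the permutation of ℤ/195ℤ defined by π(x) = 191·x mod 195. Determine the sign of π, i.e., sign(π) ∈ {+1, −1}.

-1

Start at x=131: 131 → 61 → 146 → 1 → 191 → 16 → 131 (one orbit).
50 cycles of lengths [6, 6, 6, 6, 6, 6, 6, 6, 6, 6, 6, 6, 6, 6, 6, 6, 6, 6, 6, 6, 3, 3, 3, 3, 3, 3, 3, 3, 3, 3, 3, 3, 3, 3, 3, 3, 3, 3, 3, 3, 2, 2, 2, 2, 2, 1, 1, 1, 1, 1].
Σ(ℓ_i−1) = 195−50 = 145; sign = (−1)^145 = -1.
Via Zolotarev, sign(π_{191}) = (191|195) = -1.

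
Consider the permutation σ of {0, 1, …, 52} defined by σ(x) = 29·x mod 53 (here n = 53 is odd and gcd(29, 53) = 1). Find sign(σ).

+1

Start at x=9: 9 → 49 → 43 → 28 → 17 → 16 → 40 → … (one orbit).
π_29 has 3 disjoint cycles with lengths [26, 26, 1] on {0,…,52}.
sign(π) = (−1)^{n − #cycles} = (−1)^{53−3} = (−1)^50 = +1.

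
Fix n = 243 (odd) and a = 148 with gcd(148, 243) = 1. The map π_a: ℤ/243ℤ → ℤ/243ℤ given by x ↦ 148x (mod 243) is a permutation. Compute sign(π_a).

+1

Orbit of 85 under x↦148x: [85, 187, 217, 40, 88, 145, 76]… (length divides ord_243(148)).
11 cycles of lengths [81, 81, 27, 27, 9, 9, 3, 3, 1, 1, 1].
sign(π) = (−1)^{n − #cycles} = (−1)^{243−11} = (−1)^232 = +1.
Zolotarev: (148|243) = +1, matching the cycle-count sign.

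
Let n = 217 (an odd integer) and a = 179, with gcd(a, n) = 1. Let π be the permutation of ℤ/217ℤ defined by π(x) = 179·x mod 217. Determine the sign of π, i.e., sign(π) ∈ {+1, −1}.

Orbit of 135 under x↦179x: [135, 78, 74, 9, 92, 193, 44]… (length divides ord_217(179)).
Cycle lengths of π_179 on ℤ/217ℤ: [30, 30, 30, 30, 30, 30, 30, 3, 3, 1]; 10 cycles in total.
10 cycles on 217: each ℓ→(−1)^(ℓ−1), product (−1)^207 = -1.
The Jacobi symbol (179|217) = -1 (Zolotarev) agrees.

-1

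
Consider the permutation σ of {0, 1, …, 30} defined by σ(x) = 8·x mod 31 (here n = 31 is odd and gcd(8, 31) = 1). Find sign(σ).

Start at x=4: 4 → 1 → 8 → 2 → 16 → 4 (one orbit).
Cycle lengths of π_8 on ℤ/31ℤ: [5, 5, 5, 5, 5, 5, 1]; 7 cycles in total.
sign(π) = (−1)^{n − #cycles} = (−1)^{31−7} = (−1)^24 = +1.
Zolotarev: (8|31) = +1, matching the cycle-count sign.

+1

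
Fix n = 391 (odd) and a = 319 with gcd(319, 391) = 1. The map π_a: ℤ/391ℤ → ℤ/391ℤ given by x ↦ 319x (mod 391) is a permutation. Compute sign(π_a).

Start at x=1: 1 → 319 → 101 → 157 → 35 → 217 → 16 → … (one orbit).
π_319 has 14 disjoint cycles with lengths [44, 44, 44, 44, 44, 44, 44, 44, 22, 4, 4, 4, 4, 1] on {0,…,390}.
n − c = 391 − 14 = 377; sign = (−1)^377 = -1.

-1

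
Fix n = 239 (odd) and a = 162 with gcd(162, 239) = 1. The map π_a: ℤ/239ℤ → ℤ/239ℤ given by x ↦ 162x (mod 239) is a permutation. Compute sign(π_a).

+1

Trace 161: π^k(161) = [161, 31, 3, 8, 101, 110, 134] for k=0..6.
Decompose π into cycles: lengths [119, 119, 1] (3 cycles, including the fixed point 0).
Σ(ℓ_i−1) = 239−3 = 236; sign = (−1)^236 = +1.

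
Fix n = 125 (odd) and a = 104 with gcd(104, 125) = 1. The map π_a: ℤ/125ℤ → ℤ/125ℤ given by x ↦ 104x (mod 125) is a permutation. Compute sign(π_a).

+1

Start at x=84: 84 → 111 → 44 → 76 → 29 → 16 → 39 → … (one orbit).
Decompose π into cycles: lengths [50, 50, 10, 10, 2, 2, 1] (7 cycles, including the fixed point 0).
125 − 7 = 118 transpositions; sign(π) = (−1)^118 = +1.
Zolotarev: (104|125) = +1, matching the cycle-count sign.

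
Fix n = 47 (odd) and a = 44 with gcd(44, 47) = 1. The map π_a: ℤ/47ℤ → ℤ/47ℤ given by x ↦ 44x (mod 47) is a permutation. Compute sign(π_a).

Trace 8: π^k(8) = [8, 23, 25, 19, 37, 30, 4] for k=0..6.
π_44 has 2 disjoint cycles with lengths [46, 1] on {0,…,46}.
With 2 cycles on 47 points, sign = (−1)^{47−2} = -1.

-1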